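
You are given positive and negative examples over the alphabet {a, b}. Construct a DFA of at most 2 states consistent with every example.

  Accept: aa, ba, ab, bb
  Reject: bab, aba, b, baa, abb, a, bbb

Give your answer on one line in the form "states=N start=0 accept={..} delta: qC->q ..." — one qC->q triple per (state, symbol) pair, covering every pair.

states=2 start=0 accept={0} delta: 0a->1 0b->1 1a->0 1b->0

Grow the machine one transition at a time. Run the examples from 0; the earliest place one falls off (shortest prefix, ties alphabetical) gets sent to the lowest-numbered state that keeps every Accept/Reject pair distinguishable — a pair clashes when both reach the same state with identical unread suffix — and to a fresh state only if none does.
a: 0a undefined. 0a->0: no, aa/a meet in 0. Open state 1: 0a->1.
b: 0b undefined. 0b->0: no, aa/baa meet in 1 with "a" left. 0b->1: ok.
aa: 1a undefined. 1a->0: ok.
ab: 1b undefined. 1b->0: ok.
All examples now run through 2 states with every (state, symbol) defined. Accept strings end in {0}, Reject strings end in {1}; accept={0}.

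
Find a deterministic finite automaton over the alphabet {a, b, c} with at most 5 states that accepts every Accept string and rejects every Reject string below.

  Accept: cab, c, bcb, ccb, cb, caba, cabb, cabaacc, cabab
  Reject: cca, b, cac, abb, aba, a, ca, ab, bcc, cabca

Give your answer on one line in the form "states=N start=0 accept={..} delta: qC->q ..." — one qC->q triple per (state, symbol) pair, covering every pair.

Grow the machine one transition at a time. Run the examples from 0; the earliest place one falls off (shortest prefix, ties alphabetical) gets sent to the lowest-numbered state that keeps every Accept/Reject pair distinguishable — a pair clashes when both reach the same state with identical unread suffix — and to a fresh state only if none does.
a: 0a undefined. 0a->0: ok.
b: 0b undefined. 0b->0: ok.
c: 0c undefined. 0c->0: no, cab/cca meet in 0. Open state 1: 0c->1.
ca: 1a undefined. 1a->0: no, cab/b meet in 0. 1a->1: no, c/ca meet in 1. Open state 2: 1a->2.
cb: 1b undefined. 1b->0: no, bcb/b meet in 0. 1b->1: ok.
cc: 1c undefined. 1c->0: no, ccb/cca meet in 0. 1c->1: no, c/bcc meet in 1. 1c->2: ok.
cab: 2b undefined. 2b->0: no, cab/b meet in 0. 2b->1: no, caba/ca meet in 2. 2b->2: no, cab/ca meet in 2. Open state 3: 2b->3.
cac: 2c undefined. 2c->0: ok.
cca: 2a undefined. 2a->0: ok.
caba: 3a undefined. 3a->0: no, caba/cca meet in 0. 3a->1: ok.
cabb: 3b undefined. 3b->0: no, cabb/cca meet in 0. 3b->1: ok.
cabc: 3c undefined. 3c->0: ok.
All examples now run through 4 states with every (state, symbol) defined. Accept strings end in {1,3}, Reject strings end in {0,2}; accept={1,3}.

states=4 start=0 accept={1,3} delta: 0a->0 0b->0 0c->1 1a->2 1b->1 1c->2 2a->0 2b->3 2c->0 3a->1 3b->1 3c->0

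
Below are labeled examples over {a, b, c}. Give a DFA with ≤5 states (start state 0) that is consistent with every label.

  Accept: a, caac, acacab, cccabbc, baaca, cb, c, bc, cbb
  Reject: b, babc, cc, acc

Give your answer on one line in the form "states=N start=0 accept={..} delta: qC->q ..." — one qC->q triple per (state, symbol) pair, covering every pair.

states=4 start=0 accept={0,2} delta: 0a->0 0b->1 0c->2 1a->1 1b->2 1c->0 2a->3 2b->2 2c->3 3a->0 3b->0 3c->2

Grow the machine one transition at a time. Run the examples from 0; the earliest place one falls off (shortest prefix, ties alphabetical) gets sent to the lowest-numbered state that keeps every Accept/Reject pair distinguishable — a pair clashes when both reach the same state with identical unread suffix — and to a fresh state only if none does.
a: 0a undefined. 0a->0: ok.
b: 0b undefined. 0b->0: no, a/b meet in 0. Open state 1: 0b->1.
c: 0c undefined. 0c->0: no, a/cc meet in 0. 0c->1: no, c/b meet in 1. Open state 2: 0c->2.
ba: 1a undefined. 1a->0: no, bc/babc meet in 1 with "c" left. 1a->1: ok.
bc: 1c undefined. 1c->0: ok.
ca: 2a undefined. 2a->0: no, acacab/b meet in 1. 2a->1: no, acacab/b meet in 1. 2a->2: no, caac/cc meet in 2 with "c" left. Open state 3: 2a->3.
cb: 2b undefined. 2b->0: no, cbb/b meet in 1. 2b->1: no, cb/b meet in 1. 2b->2: ok.
cc: 2c undefined. 2c->0: no, a/cc meet in 0. 2c->1: no, cccabbc/babc meet in 1 with "bc" left. 2c->2: no, cb/cc meet in 2. 2c->3: ok.
bab: 1b undefined. 1b->0: no, cb/babc meet in 2. 1b->1: no, a/babc meet in 0. 1b->2: ok.
caa: 3a undefined. 3a->0: ok.
ccc: 3c undefined. 3c->0: no, acacab/b meet in 1. 3c->1: no, cccabbc/babc meet in 3. 3c->2: ok.
cccab: 3b undefined. 3b->0: ok.
All examples now run through 4 states with every (state, symbol) defined. Accept strings end in {0,2}, Reject strings end in {1,3}; accept={0,2}.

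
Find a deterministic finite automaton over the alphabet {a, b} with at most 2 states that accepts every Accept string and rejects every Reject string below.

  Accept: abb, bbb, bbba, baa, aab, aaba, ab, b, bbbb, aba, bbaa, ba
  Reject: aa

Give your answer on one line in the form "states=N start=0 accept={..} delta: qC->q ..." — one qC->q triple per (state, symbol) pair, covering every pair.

states=2 start=0 accept={1} delta: 0a->0 0b->1 1a->1 1b->1

State merging on the prefix tree: take the shortest (then alphabetical) example prefix whose next move is undefined and point that move at state 0, else 1, else 2, ...; a target is out if some Accept/Reject pair would then sit in one state with the same input left (inseparable). If every existing state is out, open a new one.
a: 0a undefined. 0a->0: ok.
b: 0b undefined. 0b->0: no, abb/aa meet in 0. Open state 1: 0b->1.
ba: 1a undefined. 1a->0: no, baa/aa meet in 0. 1a->1: ok.
bb: 1b undefined. 1b->0: no, abb/aa meet in 0. 1b->1: ok.
All examples now run through 2 states with every (state, symbol) defined. Accept strings end in {1}, Reject strings end in {0}; accept={1}.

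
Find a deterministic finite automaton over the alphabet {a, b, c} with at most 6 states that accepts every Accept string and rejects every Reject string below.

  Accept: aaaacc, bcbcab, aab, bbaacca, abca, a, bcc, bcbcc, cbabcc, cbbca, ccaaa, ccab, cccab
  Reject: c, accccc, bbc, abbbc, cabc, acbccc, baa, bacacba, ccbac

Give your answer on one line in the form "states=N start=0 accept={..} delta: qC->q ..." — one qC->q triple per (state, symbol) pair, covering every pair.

Grow the machine one transition at a time. Run the examples from 0; the earliest place one falls off (shortest prefix, ties alphabetical) gets sent to the lowest-numbered state that keeps every Accept/Reject pair distinguishable — a pair clashes when both reach the same state with identical unread suffix — and to a fresh state only if none does.
a: 0a undefined. 0a->0: ok.
b: 0b undefined. 0b->0: no, aab/baa meet in 0. Open state 1: 0b->1.
c: 0c undefined. 0c->0: no, aaaacc/c meet in 0. 0c->1: no, aab/c meet in 1. Open state 2: 0c->2.
ba: 1a undefined. 1a->0: no, a/baa meet in 0. 1a->1: no, aab/baa meet in 1. 1a->2: ok.
bb: 1b undefined. 1b->0: ok.
bc: 1c undefined. 1c->0: no, abca/abbbc meet in 0. 1c->1: no, aab/abbbc meet in 1. 1c->2: no, abca/baa meet in 2 with "a" left. Open state 3: 1c->3.
ca: 2a undefined. 2a->0: no, a/baa meet in 0. 2a->1: no, aab/baa meet in 1. 2a->2: ok.
cb: 2b undefined. 2b->0: ok.
cc: 2c undefined. 2c->0: no, aaaacc/bacacba meet in 0. 2c->1: no, bbaacca/c meet in 2. 2c->2: no, aaaacc/c meet in 2. 2c->3: no, aaaacc/abbbc meet in 3. Open state 4: 2c->4.
bcb: 3b undefined. 3b->0: ok.
bcc: 3c undefined. 3c->0: ok.
cca: 4a undefined. 4a->0: no, bcbcab/bacacba meet in 0. 4a->1: no, bcbcab/bacacba meet in 0. 4a->2: no, bbaacca/c meet in 2. 4a->3: no, bbaacca/abbbc meet in 3. 4a->4: ok.
ccb: 4b undefined. 4b->0: ok.
ccc: 4c undefined. 4c->0: no, aaaacc/accccc meet in 4. 4c->1: no, bcbcab/accccc meet in 0. 4c->2: no, bcbcab/bacacba meet in 0. 4c->3: no, bcbcab/bacacba meet in 0. 4c->4: no, aaaacc/accccc meet in 4. Open state 5: 4c->5.
abca: 3a undefined. 3a->0: ok.
ccca: 5a undefined. 5a->0: ok.
acccc: 5c undefined. 5c->0: ok.
bacacb: 5b undefined. 5b->0: no, bcbcab/bacacba meet in 0. 5b->1: ok.
All examples now run through 6 states with every (state, symbol) defined. Accept strings end in {0,1,4}, Reject strings end in {2,3,5}; accept={0,1,4}.

states=6 start=0 accept={0,1,4} delta: 0a->0 0b->1 0c->2 1a->2 1b->0 1c->3 2a->2 2b->0 2c->4 3a->0 3b->0 3c->0 4a->4 4b->0 4c->5 5a->0 5b->1 5c->0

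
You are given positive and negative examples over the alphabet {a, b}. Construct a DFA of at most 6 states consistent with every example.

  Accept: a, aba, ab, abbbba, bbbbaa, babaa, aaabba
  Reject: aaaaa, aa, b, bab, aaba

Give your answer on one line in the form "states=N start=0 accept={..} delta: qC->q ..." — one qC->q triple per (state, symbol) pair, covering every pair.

State merging on the prefix tree: take the shortest (then alphabetical) example prefix whose next move is undefined and point that move at state 0, else 1, else 2, ...; a target is out if some Accept/Reject pair would then sit in one state with the same input left (inseparable). If every existing state is out, open a new one.
a: 0a undefined. 0a->0: no, a/aaaaa meet in 0. Open state 1: 0a->1.
b: 0b undefined. 0b->0: no, ab/bab meet in 1 with "b" left. 0b->1: no, a/b meet in 1. Open state 2: 0b->2.
aa: 1a undefined. 1a->0: no, a/aaaaa meet in 1. 1a->1: no, a/aaaaa meet in 1. 1a->2: ok.
ab: 1b undefined. 1b->0: ok.
ba: 2a undefined. 2a->0: no, aaabba/aaba meet in 2 with "ba" left. 2a->1: no, a/aaaaa meet in 1. 2a->2: ok.
bb: 2b undefined. 2b->0: no, a/aaba meet in 1. 2b->1: no, a/bab meet in 1. 2b->2: no, abbbba/aaaaa meet in 2. Open state 3: 2b->3.
bbb: 3b undefined. 3b->0: no, bbbbaa/aaaaa meet in 2. 3b->1: no, abbbba/aaaaa meet in 2. 3b->2: no, abbbba/aaaaa meet in 2. 3b->3: no, abbbba/aaba meet in 3 with "a" left. Open state 4: 3b->4.
aaba: 3a undefined. 3a->0: no, ab/aaba meet in 0. 3a->1: no, a/aaba meet in 1. 3a->2: no, babaa/aaaaa meet in 2. 3a->3: no, babaa/bab meet in 3. 3a->4: ok.
bbbb: 4b undefined. 4b->0: no, bbbbaa/aaaaa meet in 2. 4b->1: no, bbbbaa/aaaaa meet in 2. 4b->2: no, bbbbaa/aaaaa meet in 2. 4b->3: ok.
babaa: 4a undefined. 4a->0: ok.
All examples now run through 5 states with every (state, symbol) defined. Accept strings end in {0,1}, Reject strings end in {2,3,4}; accept={0,1}.

states=5 start=0 accept={0,1} delta: 0a->1 0b->2 1a->2 1b->0 2a->2 2b->3 3a->4 3b->4 4a->0 4b->3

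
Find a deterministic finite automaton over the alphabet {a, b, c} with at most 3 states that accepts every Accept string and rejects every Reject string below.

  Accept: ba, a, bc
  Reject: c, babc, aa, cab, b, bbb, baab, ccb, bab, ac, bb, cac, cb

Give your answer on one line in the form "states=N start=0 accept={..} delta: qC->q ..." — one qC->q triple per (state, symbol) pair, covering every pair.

states=3 start=0 accept={1} delta: 0a->1 0b->2 0c->0 1a->0 1b->0 1c->0 2a->1 2b->0 2c->1

Grow the machine one transition at a time. Run the examples from 0; the earliest place one falls off (shortest prefix, ties alphabetical) gets sent to the lowest-numbered state that keeps every Accept/Reject pair distinguishable — a pair clashes when both reach the same state with identical unread suffix — and to a fresh state only if none does.
a: 0a undefined. 0a->0: no, a/aa meet in 0. Open state 1: 0a->1.
b: 0b undefined. 0b->0: no, bc/c meet in 0 with "c" left. 0b->1: no, ba/aa meet in 1 with "a" left. Open state 2: 0b->2.
c: 0c undefined. 0c->0: ok.
aa: 1a undefined. 1a->0: ok.
ac: 1c undefined. 1c->0: ok.
ba: 2a undefined. 2a->0: no, ba/c meet in 0. 2a->1: ok.
bb: 2b undefined. 2b->0: ok.
bc: 2c undefined. 2c->0: no, bc/c meet in 0. 2c->1: ok.
bab: 1b undefined. 1b->0: ok.
All examples now run through 3 states with every (state, symbol) defined. Accept strings end in {1}, Reject strings end in {0,2}; accept={1}.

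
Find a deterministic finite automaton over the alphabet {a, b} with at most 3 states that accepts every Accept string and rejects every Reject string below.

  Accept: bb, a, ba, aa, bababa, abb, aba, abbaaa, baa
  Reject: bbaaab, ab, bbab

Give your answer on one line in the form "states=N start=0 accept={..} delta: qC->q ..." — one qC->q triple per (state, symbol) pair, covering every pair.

states=2 start=0 accept={0} delta: 0a->0 0b->1 1a->0 1b->0

State merging on the prefix tree: take the shortest (then alphabetical) example prefix whose next move is undefined and point that move at state 0, else 1, else 2, ...; a target is out if some Accept/Reject pair would then sit in one state with the same input left (inseparable). If every existing state is out, open a new one.
a: 0a undefined. 0a->0: ok.
b: 0b undefined. 0b->0: no, bb/bbaaab meet in 0. Open state 1: 0b->1.
ba: 1a undefined. 1a->0: ok.
bb: 1b undefined. 1b->0: ok.
All examples now run through 2 states with every (state, symbol) defined. Accept strings end in {0}, Reject strings end in {1}; accept={0}.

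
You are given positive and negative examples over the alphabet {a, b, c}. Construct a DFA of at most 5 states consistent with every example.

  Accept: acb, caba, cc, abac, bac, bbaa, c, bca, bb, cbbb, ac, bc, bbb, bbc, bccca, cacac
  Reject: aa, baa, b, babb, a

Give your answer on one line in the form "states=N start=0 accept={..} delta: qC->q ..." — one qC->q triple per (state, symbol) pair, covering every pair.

State merging on the prefix tree: take the shortest (then alphabetical) example prefix whose next move is undefined and point that move at state 0, else 1, else 2, ...; a target is out if some Accept/Reject pair would then sit in one state with the same input left (inseparable). If every existing state is out, open a new one.
a: 0a undefined. 0a->0: ok.
b: 0b undefined. 0b->0: no, bbaa/aa meet in 0. Open state 1: 0b->1.
c: 0c undefined. 0c->0: no, acb/b meet in 1. 0c->1: no, c/b meet in 1. Open state 2: 0c->2.
ba: 1a undefined. 1a->0: no, bb/babb meet in 1 with "b" left. 1a->1: no, bbb/babb meet in 1 with "bb" left. 1a->2: ok.
bb: 1b undefined. 1b->0: no, bbaa/aa meet in 0. 1b->1: no, bbaa/baa meet in 2 with "a" left. 1b->2: ok.
bc: 1c undefined. 1c->0: no, bca/aa meet in 0. 1c->1: no, bc/b meet in 1. 1c->2: no, bca/baa meet in 2 with "a" left. Open state 3: 1c->3.
ca: 2a undefined. 2a->0: no, bbaa/aa meet in 0. 2a->1: no, caba/baa meet in 1. 2a->2: no, bbaa/baa meet in 2. 2a->3: no, bc/baa meet in 3. Open state 4: 2a->4.
cb: 2b undefined. 2b->0: no, acb/aa meet in 0. 2b->1: no, acb/b meet in 1. 2b->2: no, acb/babb meet in 2. 2b->3: ok.
cc: 2c undefined. 2c->0: no, cc/aa meet in 0. 2c->1: no, cc/b meet in 1. 2c->2: ok.
bca: 3a undefined. 3a->0: no, bca/aa meet in 0. 3a->1: no, bca/b meet in 1. 3a->2: ok.
bcc: 3c undefined. 3c->0: no, bccca/baa meet in 4. 3c->1: ok.
cab: 4b undefined. 4b->0: no, caba/aa meet in 0. 4b->1: ok.
cac: 4c undefined. 4c->0: ok.
cbb: 3b undefined. 3b->0: no, cbbb/b meet in 1. 3b->1: ok.
bbaa: 4a undefined. 4a->0: no, bbaa/aa meet in 0. 4a->1: no, bbaa/b meet in 1. 4a->2: ok.
All examples now run through 5 states with every (state, symbol) defined. Accept strings end in {2,3}, Reject strings end in {0,1,4}; accept={2,3}.

states=5 start=0 accept={2,3} delta: 0a->0 0b->1 0c->2 1a->2 1b->2 1c->3 2a->4 2b->3 2c->2 3a->2 3b->1 3c->1 4a->2 4b->1 4c->0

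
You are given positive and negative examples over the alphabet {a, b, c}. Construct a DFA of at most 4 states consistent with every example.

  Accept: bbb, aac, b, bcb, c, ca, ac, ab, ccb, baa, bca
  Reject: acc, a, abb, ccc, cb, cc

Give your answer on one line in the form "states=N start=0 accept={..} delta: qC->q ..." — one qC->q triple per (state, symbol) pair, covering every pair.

Grow the machine one transition at a time. Run the examples from 0; the earliest place one falls off (shortest prefix, ties alphabetical) gets sent to the lowest-numbered state that keeps every Accept/Reject pair distinguishable — a pair clashes when both reach the same state with identical unread suffix — and to a fresh state only if none does.
a: 0a undefined. 0a->0: ok.
b: 0b undefined. 0b->0: no, bbb/a meet in 0. Open state 1: 0b->1.
c: 0c undefined. 0c->0: no, aac/acc meet in 0. 0c->1: ok.
ba: 1a undefined. 1a->0: no, ca/a meet in 0. 1a->1: ok.
bb: 1b undefined. 1b->0: ok.
bc: 1c undefined. 1c->0: no, bbb/ccc meet in 1. 1c->1: no, bbb/acc meet in 1. Open state 2: 1c->2.
bca: 2a undefined. 2a->0: no, bca/a meet in 0. 2a->1: ok.
bcb: 2b undefined. 2b->0: no, bcb/a meet in 0. 2b->1: ok.
ccc: 2c undefined. 2c->0: ok.
All examples now run through 3 states with every (state, symbol) defined. Accept strings end in {1}, Reject strings end in {0,2}; accept={1}.

states=3 start=0 accept={1} delta: 0a->0 0b->1 0c->1 1a->1 1b->0 1c->2 2a->1 2b->1 2c->0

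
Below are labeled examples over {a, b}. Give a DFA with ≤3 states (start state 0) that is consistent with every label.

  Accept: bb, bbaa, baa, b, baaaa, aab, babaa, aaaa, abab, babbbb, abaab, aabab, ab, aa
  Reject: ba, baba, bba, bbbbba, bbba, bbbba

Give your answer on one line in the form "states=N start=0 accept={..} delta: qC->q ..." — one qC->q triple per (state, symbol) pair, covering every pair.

Fold the examples into a partial DFA from state 0: repeatedly fix the first undefined (state, symbol) met by the shortest-then-alphabetical prefix, trying targets in increasing order and rejecting any under which an Accept and a Reject string meet in one state with the same remainder; add a state when all current targets are rejected. Accepting states are where Accept strings end.
a: 0a undefined. 0a->0: ok.
b: 0b undefined. 0b->0: no, bb/ba meet in 0. Open state 1: 0b->1.
ba: 1a undefined. 1a->0: no, baa/ba meet in 0. 1a->1: no, baa/ba meet in 1. Open state 2: 1a->2.
bb: 1b undefined. 1b->0: no, bb/bba meet in 0. 1b->1: ok.
baa: 2a undefined. 2a->0: ok.
bab: 2b undefined. 2b->0: no, bbaa/baba meet in 0. 2b->1: ok.
All examples now run through 3 states with every (state, symbol) defined. Accept strings end in {0,1}, Reject strings end in {2}; accept={0,1}.

states=3 start=0 accept={0,1} delta: 0a->0 0b->1 1a->2 1b->1 2a->0 2b->1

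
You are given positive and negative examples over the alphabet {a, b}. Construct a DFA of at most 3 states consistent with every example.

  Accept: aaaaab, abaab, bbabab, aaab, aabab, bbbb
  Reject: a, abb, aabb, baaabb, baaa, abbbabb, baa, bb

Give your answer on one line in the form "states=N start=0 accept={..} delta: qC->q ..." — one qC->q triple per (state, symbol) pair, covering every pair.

State merging on the prefix tree: take the shortest (then alphabetical) example prefix whose next move is undefined and point that move at state 0, else 1, else 2, ...; a target is out if some Accept/Reject pair would then sit in one state with the same input left (inseparable). If every existing state is out, open a new one.
a: 0a undefined. 0a->0: ok.
b: 0b undefined. 0b->0: no, aaaaab/a meet in 0. Open state 1: 0b->1.
ba: 1a undefined. 1a->0: ok.
bb: 1b undefined. 1b->0: no, bbbb/a meet in 0. 1b->1: no, aaaaab/abb meet in 1. Open state 2: 1b->2.
bba: 2a undefined. 2a->0: ok.
bbb: 2b undefined. 2b->0: ok.
All examples now run through 3 states with every (state, symbol) defined. Accept strings end in {1}, Reject strings end in {0,2}; accept={1}.

states=3 start=0 accept={1} delta: 0a->0 0b->1 1a->0 1b->2 2a->0 2b->0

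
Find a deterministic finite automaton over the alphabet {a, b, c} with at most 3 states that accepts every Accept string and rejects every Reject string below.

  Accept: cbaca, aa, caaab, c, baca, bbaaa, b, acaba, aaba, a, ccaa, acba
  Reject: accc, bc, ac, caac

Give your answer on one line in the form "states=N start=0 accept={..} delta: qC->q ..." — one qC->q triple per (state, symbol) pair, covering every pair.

states=3 start=0 accept={0,1} delta: 0a->1 0b->1 0c->0 1a->1 1b->0 1c->2 2a->0 2b->0 2c->1

State merging on the prefix tree: take the shortest (then alphabetical) example prefix whose next move is undefined and point that move at state 0, else 1, else 2, ...; a target is out if some Accept/Reject pair would then sit in one state with the same input left (inseparable). If every existing state is out, open a new one.
a: 0a undefined. 0a->0: no, c/ac meet in 0 with "c" left. Open state 1: 0a->1.
b: 0b undefined. 0b->0: no, c/bc meet in 0 with "c" left. 0b->1: ok.
c: 0c undefined. 0c->0: ok.
aa: 1a undefined. 1a->0: no, aa/caac meet in 0. 1a->1: ok.
ac: 1c undefined. 1c->0: no, c/accc meet in 0. 1c->1: no, cbaca/accc meet in 1. Open state 2: 1c->2.
bb: 1b undefined. 1b->0: ok.
aca: 2a undefined. 2a->0: ok.
acb: 2b undefined. 2b->0: ok.
acc: 2c undefined. 2c->0: no, cbaca/accc meet in 0. 2c->1: ok.
All examples now run through 3 states with every (state, symbol) defined. Accept strings end in {0,1}, Reject strings end in {2}; accept={0,1}.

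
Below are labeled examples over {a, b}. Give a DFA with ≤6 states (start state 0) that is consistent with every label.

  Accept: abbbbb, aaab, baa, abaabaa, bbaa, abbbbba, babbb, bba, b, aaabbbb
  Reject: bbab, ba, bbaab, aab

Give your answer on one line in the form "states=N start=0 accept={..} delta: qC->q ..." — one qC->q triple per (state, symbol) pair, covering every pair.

Fold the examples into a partial DFA from state 0: repeatedly fix the first undefined (state, symbol) met by the shortest-then-alphabetical prefix, trying targets in increasing order and rejecting any under which an Accept and a Reject string meet in one state with the same remainder; add a state when all current targets are rejected. Accepting states are where Accept strings end.
a: 0a undefined. 0a->0: no, aaab/aab meet in 0 with "b" left. Open state 1: 0a->1.
b: 0b undefined. 0b->0: no, bba/ba meet in 1. 0b->1: ok.
aa: 1a undefined. 1a->0: no, baa/aab meet in 1. 1a->1: no, aaab/aab meet in 1 with "b" left. Open state 2: 1a->2.
ab: 1b undefined. 1b->0: no, abbbbb/bbab meet in 0. 1b->1: no, aaab/bbaab meet in 2 with "ab" left. 1b->2: no, aaab/bbab meet in 2 with "ab" left. Open state 3: 1b->3.
aaa: 2a undefined. 2a->0: ok.
aab: 2b undefined. 2b->0: no, baa/aab meet in 0. 2b->1: no, aaab/aab meet in 1. 2b->2: no, babbb/ba meet in 2. 2b->3: ok.
aba: 3a undefined. 3a->0: no, aaab/bbab meet in 1. 3a->1: no, abaabaa/ba meet in 2. 3a->2: no, aaab/bbaab meet in 1. 3a->3: no, bbaa/aab meet in 3. Open state 4: 3a->4.
abb: 3b undefined. 3b->0: ok.
abaa: 4a undefined. 4a->0: no, aaab/bbaab meet in 1. 4a->1: ok.
bbab: 4b undefined. 4b->0: no, abbbbb/bbab meet in 0. 4b->1: no, aaab/bbab meet in 1. 4b->2: ok.
All examples now run through 5 states with every (state, symbol) defined. Accept strings end in {0,1,4}, Reject strings end in {2,3}; accept={0,1,4}.

states=5 start=0 accept={0,1,4} delta: 0a->1 0b->1 1a->2 1b->3 2a->0 2b->3 3a->4 3b->0 4a->1 4b->2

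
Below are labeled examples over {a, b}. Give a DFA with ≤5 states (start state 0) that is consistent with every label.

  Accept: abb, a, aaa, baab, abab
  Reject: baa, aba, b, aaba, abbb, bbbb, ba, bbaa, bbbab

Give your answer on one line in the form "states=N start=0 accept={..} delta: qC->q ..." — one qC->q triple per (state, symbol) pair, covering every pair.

states=4 start=0 accept={0,2} delta: 0a->0 0b->1 1a->1 1b->2 2a->1 2b->3 3a->0 3b->1

Grow the machine one transition at a time. Run the examples from 0; the earliest place one falls off (shortest prefix, ties alphabetical) gets sent to the lowest-numbered state that keeps every Accept/Reject pair distinguishable — a pair clashes when both reach the same state with identical unread suffix — and to a fresh state only if none does.
a: 0a undefined. 0a->0: ok.
b: 0b undefined. 0b->0: no, abb/baa meet in 0. Open state 1: 0b->1.
ba: 1a undefined. 1a->0: no, a/baa meet in 0. 1a->1: ok.
bb: 1b undefined. 1b->0: no, abb/bbbb meet in 0. 1b->1: no, abb/baa meet in 1. Open state 2: 1b->2.
bba: 2a undefined. 2a->0: no, a/bbaa meet in 0. 2a->1: ok.
bbb: 2b undefined. 2b->0: no, a/abbb meet in 0. 2b->1: no, abb/bbbb meet in 2. 2b->2: no, abb/abbb meet in 2. Open state 3: 2b->3.
bbba: 3a undefined. 3a->0: ok.
bbbb: 3b undefined. 3b->0: no, a/bbbb meet in 0. 3b->1: ok.
All examples now run through 4 states with every (state, symbol) defined. Accept strings end in {0,2}, Reject strings end in {1,3}; accept={0,2}.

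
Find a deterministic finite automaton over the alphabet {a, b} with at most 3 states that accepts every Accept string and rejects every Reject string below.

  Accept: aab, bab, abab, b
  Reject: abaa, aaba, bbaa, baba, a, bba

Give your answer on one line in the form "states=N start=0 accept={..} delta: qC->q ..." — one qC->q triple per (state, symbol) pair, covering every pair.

states=2 start=0 accept={1} delta: 0a->0 0b->1 1a->0 1b->0

State merging on the prefix tree: take the shortest (then alphabetical) example prefix whose next move is undefined and point that move at state 0, else 1, else 2, ...; a target is out if some Accept/Reject pair would then sit in one state with the same input left (inseparable). If every existing state is out, open a new one.
a: 0a undefined. 0a->0: ok.
b: 0b undefined. 0b->0: no, aab/abaa meet in 0. Open state 1: 0b->1.
ba: 1a undefined. 1a->0: ok.
bb: 1b undefined. 1b->0: ok.
All examples now run through 2 states with every (state, symbol) defined. Accept strings end in {1}, Reject strings end in {0}; accept={1}.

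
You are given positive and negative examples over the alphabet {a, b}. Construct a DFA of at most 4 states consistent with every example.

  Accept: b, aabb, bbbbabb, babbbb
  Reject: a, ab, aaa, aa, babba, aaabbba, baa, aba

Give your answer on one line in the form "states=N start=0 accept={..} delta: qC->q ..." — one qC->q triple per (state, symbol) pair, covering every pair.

State merging on the prefix tree: take the shortest (then alphabetical) example prefix whose next move is undefined and point that move at state 0, else 1, else 2, ...; a target is out if some Accept/Reject pair would then sit in one state with the same input left (inseparable). If every existing state is out, open a new one.
a: 0a undefined. 0a->0: no, b/ab meet in 0 with "b" left. Open state 1: 0a->1.
b: 0b undefined. 0b->0: ok.
aa: 1a undefined. 1a->0: no, b/aa meet in 0. 1a->1: ok.
ab: 1b undefined. 1b->0: no, b/ab meet in 0. 1b->1: no, aabb/a meet in 1. Open state 2: 1b->2.
aba: 2a undefined. 2a->0: no, b/aba meet in 0. 2a->1: ok.
aabb: 2b undefined. 2b->0: ok.
All examples now run through 3 states with every (state, symbol) defined. Accept strings end in {0}, Reject strings end in {1,2}; accept={0}.

states=3 start=0 accept={0} delta: 0a->1 0b->0 1a->1 1b->2 2a->1 2b->0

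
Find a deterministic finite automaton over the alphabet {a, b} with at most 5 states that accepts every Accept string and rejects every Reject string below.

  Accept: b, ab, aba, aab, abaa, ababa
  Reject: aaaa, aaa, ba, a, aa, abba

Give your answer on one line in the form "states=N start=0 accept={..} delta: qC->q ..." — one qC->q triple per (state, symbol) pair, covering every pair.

states=4 start=0 accept={0,2,3} delta: 0a->1 0b->0 1a->1 1b->2 2a->3 2b->0 3a->0 3b->2

Fold the examples into a partial DFA from state 0: repeatedly fix the first undefined (state, symbol) met by the shortest-then-alphabetical prefix, trying targets in increasing order and rejecting any under which an Accept and a Reject string meet in one state with the same remainder; add a state when all current targets are rejected. Accepting states are where Accept strings end.
a: 0a undefined. 0a->0: no, aba/ba meet in 0 with "ba" left. Open state 1: 0a->1.
b: 0b undefined. 0b->0: ok.
aa: 1a undefined. 1a->0: no, b/aaaa meet in 0. 1a->1: ok.
ab: 1b undefined. 1b->0: no, aba/aaaa meet in 1. 1b->1: no, ab/aaaa meet in 1. Open state 2: 1b->2.
aba: 2a undefined. 2a->0: no, abaa/aaaa meet in 1. 2a->1: no, aba/aaaa meet in 1. 2a->2: no, ababa/abba meet in 2 with "ba" left. Open state 3: 2a->3.
abb: 2b undefined. 2b->0: ok.
abaa: 3a undefined. 3a->0: ok.
abab: 3b undefined. 3b->0: no, ababa/aaaa meet in 1. 3b->1: no, ababa/aaaa meet in 1. 3b->2: ok.
All examples now run through 4 states with every (state, symbol) defined. Accept strings end in {0,2,3}, Reject strings end in {1}; accept={0,2,3}.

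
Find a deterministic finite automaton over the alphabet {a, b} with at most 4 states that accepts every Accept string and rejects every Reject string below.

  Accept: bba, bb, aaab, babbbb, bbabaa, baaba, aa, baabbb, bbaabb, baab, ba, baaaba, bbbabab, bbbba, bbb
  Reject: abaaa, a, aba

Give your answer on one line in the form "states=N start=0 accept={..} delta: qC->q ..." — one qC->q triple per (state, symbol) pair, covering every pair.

states=3 start=0 accept={0,2} delta: 0a->1 0b->2 1a->0 1b->0 2a->2 2b->2

Fold the examples into a partial DFA from state 0: repeatedly fix the first undefined (state, symbol) met by the shortest-then-alphabetical prefix, trying targets in increasing order and rejecting any under which an Accept and a Reject string meet in one state with the same remainder; add a state when all current targets are rejected. Accepting states are where Accept strings end.
a: 0a undefined. 0a->0: no, aa/a meet in 0. Open state 1: 0a->1.
b: 0b undefined. 0b->0: no, bba/a meet in 1. 0b->1: no, bba/aba meet in 1 with "ba" left. Open state 2: 0b->2.
aa: 1a undefined. 1a->0: ok.
ab: 1b undefined. 1b->0: ok.
ba: 2a undefined. 2a->0: no, baaba/abaaa meet in 1. 2a->1: no, baaba/abaaa meet in 1. 2a->2: ok.
bb: 2b undefined. 2b->0: no, bba/abaaa meet in 1. 2b->1: no, bb/abaaa meet in 1. 2b->2: ok.
All examples now run through 3 states with every (state, symbol) defined. Accept strings end in {0,2}, Reject strings end in {1}; accept={0,2}.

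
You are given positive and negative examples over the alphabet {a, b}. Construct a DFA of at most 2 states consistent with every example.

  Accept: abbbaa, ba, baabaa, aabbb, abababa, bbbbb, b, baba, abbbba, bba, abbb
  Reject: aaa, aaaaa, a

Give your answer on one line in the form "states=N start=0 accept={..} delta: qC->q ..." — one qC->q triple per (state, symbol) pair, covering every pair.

states=2 start=0 accept={1} delta: 0a->0 0b->1 1a->1 1b->1

State merging on the prefix tree: take the shortest (then alphabetical) example prefix whose next move is undefined and point that move at state 0, else 1, else 2, ...; a target is out if some Accept/Reject pair would then sit in one state with the same input left (inseparable). If every existing state is out, open a new one.
a: 0a undefined. 0a->0: ok.
b: 0b undefined. 0b->0: no, abbbaa/aaa meet in 0. Open state 1: 0b->1.
ba: 1a undefined. 1a->0: no, ba/aaa meet in 0. 1a->1: ok.
bb: 1b undefined. 1b->0: no, baabaa/aaa meet in 0. 1b->1: ok.
All examples now run through 2 states with every (state, symbol) defined. Accept strings end in {1}, Reject strings end in {0}; accept={1}.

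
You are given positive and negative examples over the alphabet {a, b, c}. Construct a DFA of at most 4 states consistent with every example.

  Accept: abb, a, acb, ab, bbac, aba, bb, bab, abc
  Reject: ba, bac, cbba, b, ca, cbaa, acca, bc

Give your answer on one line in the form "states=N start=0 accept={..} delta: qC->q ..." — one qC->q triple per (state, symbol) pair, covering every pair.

Grow the machine one transition at a time. Run the examples from 0; the earliest place one falls off (shortest prefix, ties alphabetical) gets sent to the lowest-numbered state that keeps every Accept/Reject pair distinguishable — a pair clashes when both reach the same state with identical unread suffix — and to a fresh state only if none does.
a: 0a undefined. 0a->0: no, ab/b meet in 0 with "b" left. Open state 1: 0a->1.
b: 0b undefined. 0b->0: no, a/ba meet in 1. 0b->1: no, a/b meet in 1. Open state 2: 0b->2.
c: 0c undefined. 0c->0: no, a/ca meet in 1. 0c->1: ok.
ab: 1b undefined. 1b->0: no, abb/b meet in 2. 1b->1: no, aba/cbba meet in 1 with "a" left. 1b->2: no, ab/b meet in 2. Open state 3: 1b->3.
ac: 1c undefined. 1c->0: no, acb/b meet in 2. 1c->1: ok.
ba: 2a undefined. 2a->0: no, a/bac meet in 1. 2a->1: no, a/ba meet in 1. 2a->2: ok.
bb: 2b undefined. 2b->0: ok.
bc: 2c undefined. 2c->0: no, bb/bac meet in 0. 2c->1: no, a/bac meet in 1. 2c->2: ok.
ca: 1a undefined. 1a->0: no, bb/ca meet in 0. 1a->1: no, a/ca meet in 1. 1a->2: ok.
aba: 3a undefined. 3a->0: no, a/cbaa meet in 1. 3a->1: ok.
abb: 3b undefined. 3b->0: no, a/cbba meet in 1. 3b->1: ok.
abc: 3c undefined. 3c->0: ok.
All examples now run through 4 states with every (state, symbol) defined. Accept strings end in {0,1,3}, Reject strings end in {2}; accept={0,1,3}.

states=4 start=0 accept={0,1,3} delta: 0a->1 0b->2 0c->1 1a->2 1b->3 1c->1 2a->2 2b->0 2c->2 3a->1 3b->1 3c->0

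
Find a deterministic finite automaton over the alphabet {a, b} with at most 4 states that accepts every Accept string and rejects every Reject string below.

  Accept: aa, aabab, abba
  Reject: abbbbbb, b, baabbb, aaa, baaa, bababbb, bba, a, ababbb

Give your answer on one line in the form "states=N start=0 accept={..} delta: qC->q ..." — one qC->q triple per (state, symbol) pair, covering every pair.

states=4 start=0 accept={2,3} delta: 0a->1 0b->0 1a->2 1b->1 2a->0 2b->3 3a->2 3b->0

Grow the machine one transition at a time. Run the examples from 0; the earliest place one falls off (shortest prefix, ties alphabetical) gets sent to the lowest-numbered state that keeps every Accept/Reject pair distinguishable — a pair clashes when both reach the same state with identical unread suffix — and to a fresh state only if none does.
a: 0a undefined. 0a->0: no, aa/aaa meet in 0. Open state 1: 0a->1.
b: 0b undefined. 0b->0: ok.
aa: 1a undefined. 1a->0: no, aa/b meet in 0. 1a->1: no, aa/aaa meet in 1. Open state 2: 1a->2.
ab: 1b undefined. 1b->0: no, abba/bba meet in 1. 1b->1: ok.
aaa: 2a undefined. 2a->0: ok.
aab: 2b undefined. 2b->0: no, aabab/abbbbbb meet in 1. 2b->1: no, aabab/abbbbbb meet in 1. 2b->2: no, aa/baabbb meet in 2. Open state 3: 2b->3.
aaba: 3a undefined. 3a->0: no, aabab/b meet in 0. 3a->1: no, aabab/abbbbbb meet in 1. 3a->2: ok.
ababb: 3b undefined. 3b->0: ok.
All examples now run through 4 states with every (state, symbol) defined. Accept strings end in {2,3}, Reject strings end in {0,1}; accept={2,3}.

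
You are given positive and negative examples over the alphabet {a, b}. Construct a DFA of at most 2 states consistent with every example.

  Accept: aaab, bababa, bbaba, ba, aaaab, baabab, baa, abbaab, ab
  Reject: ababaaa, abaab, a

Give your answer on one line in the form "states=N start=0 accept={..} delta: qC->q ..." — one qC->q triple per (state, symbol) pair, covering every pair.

states=2 start=0 accept={1} delta: 0a->0 0b->1 1a->1 1b->0

Grow the machine one transition at a time. Run the examples from 0; the earliest place one falls off (shortest prefix, ties alphabetical) gets sent to the lowest-numbered state that keeps every Accept/Reject pair distinguishable — a pair clashes when both reach the same state with identical unread suffix — and to a fresh state only if none does.
a: 0a undefined. 0a->0: ok.
b: 0b undefined. 0b->0: no, aaab/ababaaa meet in 0. Open state 1: 0b->1.
ba: 1a undefined. 1a->0: no, aaab/abaab meet in 1. 1a->1: ok.
bb: 1b undefined. 1b->0: ok.
All examples now run through 2 states with every (state, symbol) defined. Accept strings end in {1}, Reject strings end in {0}; accept={1}.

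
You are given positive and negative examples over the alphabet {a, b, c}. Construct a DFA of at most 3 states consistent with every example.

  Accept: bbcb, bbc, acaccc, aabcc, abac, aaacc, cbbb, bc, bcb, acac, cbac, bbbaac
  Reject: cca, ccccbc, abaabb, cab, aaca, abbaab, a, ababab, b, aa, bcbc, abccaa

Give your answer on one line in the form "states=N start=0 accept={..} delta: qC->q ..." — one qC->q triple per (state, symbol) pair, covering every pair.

Fold the examples into a partial DFA from state 0: repeatedly fix the first undefined (state, symbol) met by the shortest-then-alphabetical prefix, trying targets in increasing order and rejecting any under which an Accept and a Reject string meet in one state with the same remainder; add a state when all current targets are rejected. Accepting states are where Accept strings end.
a: 0a undefined. 0a->0: ok.
b: 0b undefined. 0b->0: ok.
c: 0c undefined. 0c->0: no, bbcb/cca meet in 0. Open state 1: 0c->1.
ca: 1a undefined. 1a->0: ok.
cb: 1b undefined. 1b->0: no, bbcb/abaabb meet in 0. 1b->1: no, aabcc/bcbc meet in 1 with "c" left. Open state 2: 1b->2.
cc: 1c undefined. 1c->0: no, bbc/ccccbc meet in 1. 1c->1: ok.
cba: 2a undefined. 2a->0: ok.
cbb: 2b undefined. 2b->0: no, cbbb/cca meet in 0. 2b->1: ok.
bcbc: 2c undefined. 2c->0: ok.
All examples now run through 3 states with every (state, symbol) defined. Accept strings end in {1,2}, Reject strings end in {0}; accept={1,2}.

states=3 start=0 accept={1,2} delta: 0a->0 0b->0 0c->1 1a->0 1b->2 1c->1 2a->0 2b->1 2c->0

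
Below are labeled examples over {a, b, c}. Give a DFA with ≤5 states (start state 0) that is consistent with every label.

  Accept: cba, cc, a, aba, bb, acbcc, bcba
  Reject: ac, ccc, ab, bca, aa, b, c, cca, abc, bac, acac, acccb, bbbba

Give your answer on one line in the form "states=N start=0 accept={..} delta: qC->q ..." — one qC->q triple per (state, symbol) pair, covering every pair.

states=5 start=0 accept={1,3,4} delta: 0a->1 0b->2 0c->2 1a->0 1b->0 1c->2 2a->0 2b->3 2c->4 3a->1 3b->0 3c->2 4a->0 4b->0 4c->0

State merging on the prefix tree: take the shortest (then alphabetical) example prefix whose next move is undefined and point that move at state 0, else 1, else 2, ...; a target is out if some Accept/Reject pair would then sit in one state with the same input left (inseparable). If every existing state is out, open a new one.
a: 0a undefined. 0a->0: no, a/aa meet in 0. Open state 1: 0a->1.
b: 0b undefined. 0b->0: no, a/bbbba meet in 1. 0b->1: no, a/b meet in 1. Open state 2: 0b->2.
c: 0c undefined. 0c->0: no, cc/ccc meet in 0. 0c->1: no, cc/ac meet in 1 with "c" left. 0c->2: ok.
aa: 1a undefined. 1a->0: ok.
ab: 1b undefined. 1b->0: ok.
ac: 1c undefined. 1c->0: no, acbcc/ccc meet in 2 with "cc" left. 1c->1: no, a/ac meet in 1. 1c->2: ok.
ba: 2a undefined. 2a->0: ok.
bb: 2b undefined. 2b->0: no, cba/bbbba meet in 1. 2b->1: no, cba/ab meet in 0. 2b->2: no, cba/ab meet in 0. Open state 3: 2b->3.
bc: 2c undefined. 2c->0: no, cc/ab meet in 0. 2c->1: no, bb/acccb meet in 3. 2c->2: no, cc/ac meet in 2. 2c->3: no, cba/bca meet in 3 with "a" left. Open state 4: 2c->4.
bbb: 3b undefined. 3b->0: ok.
bca: 4a undefined. 4a->0: ok.
bcb: 4b undefined. 4b->0: ok.
cba: 3a undefined. 3a->0: no, cba/ab meet in 0. 3a->1: ok.
ccc: 4c undefined. 4c->0: ok.
acbc: 3c undefined. 3c->0: no, acbcc/ac meet in 2. 3c->1: no, acbcc/ac meet in 2. 3c->2: ok.
All examples now run through 5 states with every (state, symbol) defined. Accept strings end in {1,3,4}, Reject strings end in {0,2}; accept={1,3,4}.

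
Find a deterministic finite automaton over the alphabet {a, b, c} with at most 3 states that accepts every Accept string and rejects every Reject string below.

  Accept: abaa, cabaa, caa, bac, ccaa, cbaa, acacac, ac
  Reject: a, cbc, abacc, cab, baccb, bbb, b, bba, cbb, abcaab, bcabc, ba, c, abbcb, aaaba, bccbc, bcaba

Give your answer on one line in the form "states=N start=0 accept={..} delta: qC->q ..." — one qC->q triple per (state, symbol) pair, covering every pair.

State merging on the prefix tree: take the shortest (then alphabetical) example prefix whose next move is undefined and point that move at state 0, else 1, else 2, ...; a target is out if some Accept/Reject pair would then sit in one state with the same input left (inseparable). If every existing state is out, open a new one.
a: 0a undefined. 0a->0: no, ac/c meet in 0 with "c" left. Open state 1: 0a->1.
b: 0b undefined. 0b->0: ok.
c: 0c undefined. 0c->0: ok.
aa: 1a undefined. 1a->0: no, caa/cbc meet in 0. 1a->1: no, caa/a meet in 1. Open state 2: 1a->2.
ab: 1b undefined. 1b->0: ok.
ac: 1c undefined. 1c->0: no, bac/cbc meet in 0. 1c->1: no, bac/a meet in 1. 1c->2: ok.
aaa: 2a undefined. 2a->0: ok.
bacc: 2c undefined. 2c->0: ok.
abcaab: 2b undefined. 2b->0: ok.
All examples now run through 3 states with every (state, symbol) defined. Accept strings end in {2}, Reject strings end in {0,1}; accept={2}.

states=3 start=0 accept={2} delta: 0a->1 0b->0 0c->0 1a->2 1b->0 1c->2 2a->0 2b->0 2c->0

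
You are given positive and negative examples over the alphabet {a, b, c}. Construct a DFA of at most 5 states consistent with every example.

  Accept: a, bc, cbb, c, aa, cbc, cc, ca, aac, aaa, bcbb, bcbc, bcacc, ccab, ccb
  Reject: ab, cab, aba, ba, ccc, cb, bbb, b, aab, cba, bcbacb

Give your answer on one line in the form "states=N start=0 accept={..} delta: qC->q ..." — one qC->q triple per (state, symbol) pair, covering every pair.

Fold the examples into a partial DFA from state 0: repeatedly fix the first undefined (state, symbol) met by the shortest-then-alphabetical prefix, trying targets in increasing order and rejecting any under which an Accept and a Reject string meet in one state with the same remainder; add a state when all current targets are rejected. Accepting states are where Accept strings end.
a: 0a undefined. 0a->0: ok.
b: 0b undefined. 0b->0: no, a/ab meet in 0. Open state 1: 0b->1.
c: 0c undefined. 0c->0: no, a/ccc meet in 0. 0c->1: no, cbb/bbb meet in 1 with "bb" left. Open state 2: 0c->2.
ba: 1a undefined. 1a->0: no, a/aba meet in 0. 1a->1: ok.
bb: 1b undefined. 1b->0: ok.
bc: 1c undefined. 1c->0: ok.
ca: 2a undefined. 2a->0: ok.
cb: 2b undefined. 2b->0: no, a/cb meet in 0. 2b->1: ok.
cc: 2c undefined. 2c->0: no, c/ccc meet in 2. 2c->1: no, a/ccc meet in 0. 2c->2: no, c/ccc meet in 2. Open state 3: 2c->3.
cca: 3a undefined. 3a->0: no, ccab/ab meet in 1. 3a->1: ok.
ccb: 3b undefined. 3b->0: ok.
ccc: 3c undefined. 3c->0: no, a/ccc meet in 0. 3c->1: ok.
All examples now run through 4 states with every (state, symbol) defined. Accept strings end in {0,2,3}, Reject strings end in {1}; accept={0,2,3}.

states=4 start=0 accept={0,2,3} delta: 0a->0 0b->1 0c->2 1a->1 1b->0 1c->0 2a->0 2b->1 2c->3 3a->1 3b->0 3c->1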